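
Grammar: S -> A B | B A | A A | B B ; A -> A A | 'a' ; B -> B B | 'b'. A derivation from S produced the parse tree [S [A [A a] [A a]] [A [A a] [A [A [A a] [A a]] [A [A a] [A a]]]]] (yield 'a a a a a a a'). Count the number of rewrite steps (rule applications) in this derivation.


Every bracketed nonterminal node [X ...] in the tree is produced by exactly one rule application.
Reading the tree off as a leftmost derivation:
  Step 1: S  =>  A A   (applied S -> A A)
  Step 2: A A  =>  A A A   (applied A -> A A)
  Step 3: A A A  =>  a A A   (applied A -> a)
  Step 4: a A A  =>  a a A   (applied A -> a)
  Step 5: a a A  =>  a a A A   (applied A -> A A)
  Step 6: a a A A  =>  a a a A   (applied A -> a)
  Step 7: a a a A  =>  a a a A A   (applied A -> A A)
  Step 8: a a a A A  =>  a a a A A A   (applied A -> A A)
  Step 9: a a a A A A  =>  a a a a A A   (applied A -> a)
  Step 10: a a a a A A  =>  a a a a a A   (applied A -> a)
  Step 11: a a a a a A  =>  a a a a a A A   (applied A -> A A)
  Step 12: a a a a a A A  =>  a a a a a a A   (applied A -> a)
  Step 13: a a a a a a A  =>  a a a a a a a   (applied A -> a)
Final yield: a a a a a a a
Total rewrite steps: 13

13


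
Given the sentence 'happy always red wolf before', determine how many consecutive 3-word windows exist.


Word trigrams from [5] words:
  Trigram 1: (happy always red)
  Trigram 2: (always red wolf)
  Trigram 3: (red wolf before)
Total word trigrams: 5 - 2 = 3

3


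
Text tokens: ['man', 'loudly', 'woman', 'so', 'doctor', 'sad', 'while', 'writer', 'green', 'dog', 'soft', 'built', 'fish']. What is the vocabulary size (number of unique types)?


Listing all tokens and tracking unique types:
  Token 1: 'man' -> NEW (unique so far: 1)
  Token 2: 'loudly' -> NEW (unique so far: 2)
  Token 3: 'woman' -> NEW (unique so far: 3)
  Token 4: 'so' -> NEW (unique so far: 4)
  Token 5: 'doctor' -> NEW (unique so far: 5)
  Token 6: 'sad' -> NEW (unique so far: 6)
  Token 7: 'while' -> NEW (unique so far: 7)
  Token 8: 'writer' -> NEW (unique so far: 8)
  Token 9: 'green' -> NEW (unique so far: 9)
  Token 10: 'dog' -> NEW (unique so far: 10)
  Token 11: 'soft' -> NEW (unique so far: 11)
  Token 12: 'built' -> NEW (unique so far: 12)
  Token 13: 'fish' -> NEW (unique so far: 13)
Unique types: ('built', 'doctor', 'dog', 'fish', 'green', 'loudly', 'man', 'sad', 'so', 'soft', 'while', 'woman', 'writer')
Vocabulary size: 13

13


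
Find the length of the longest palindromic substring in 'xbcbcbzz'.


Scanning 'xbcbcbzz' for palindromic substrings.
Substring at positions 1-5: 'bcbcb'.
Check: reverse('bcbcb') = 'bcbcb' -> palindrome confirmed.
Neighbouring characters ('x' / 'z') break symmetry, so it cannot extend further.
No longer palindromic substring exists; longest length = 5

5


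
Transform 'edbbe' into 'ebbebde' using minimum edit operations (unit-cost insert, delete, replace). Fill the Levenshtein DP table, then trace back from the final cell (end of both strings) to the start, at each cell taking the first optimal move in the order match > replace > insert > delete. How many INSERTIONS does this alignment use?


Edit distance = 3. Backtracking from cell (5, 7) with preference match > replace > insert > delete,
then listing the resulting alignment 'edbbe' -> 'ebbebde' left to right:
  Step 1: keep 'e'
  Step 2: replace d->b
  Step 3: keep 'b'
  Step 4: insert 'e' [insertion #1]
  Step 5: keep 'b'
  Step 6: insert 'd' [insertion #2]
  Step 7: keep 'e'
Total insertions: 2

2


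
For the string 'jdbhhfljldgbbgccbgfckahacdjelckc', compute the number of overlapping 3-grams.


String 'jdbhhfljldgbbgccbgfckahacdjelckc' has length L = 32.
Number of overlapping n-grams = L - n + 1
Substituting: 32 - 3 + 1 = 30

30


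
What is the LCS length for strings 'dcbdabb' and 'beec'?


DP table for LCS of 'dcbdabb' and 'beec':
       b  e  e  c
    0  0  0  0  0
  d 0  0  0  0  0
  c 0  0  0  0  1
  b 0  1  1  1  1
  d 0  1  1  1  1
  a 0  1  1  1  1
  b 0  1  1  1  1
  b 0  1  1  1  1
LCS: 'c'
LCS length = 1

1


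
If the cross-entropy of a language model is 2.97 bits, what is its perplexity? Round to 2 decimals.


Perplexity formula: PP = 2^H
H = 2.97
PP = 2^2.97
Decompose: 2^2.97 = 2^2 * 2^0.97
2^2 = 4, 2^0.97 ~ 1.9588406
PP ~ 4 * 1.9588406 = 7.8353624
Rounded to 2 decimals: 7.84

7.84


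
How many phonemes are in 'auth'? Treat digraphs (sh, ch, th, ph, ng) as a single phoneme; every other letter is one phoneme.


Parsing 'auth' greedily, digraphs first:
  'a' -> vowel phoneme (phonemes so far: 1)
  'u' -> vowel phoneme (phonemes so far: 2)
  'th' -> digraph (1 consonant phoneme) (phonemes so far: 3)
Total phonemes: 3

3


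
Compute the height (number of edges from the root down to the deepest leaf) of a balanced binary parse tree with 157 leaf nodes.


In a balanced binary tree with n leaves the deepest leaf is ceil(log2(n)) edges below the root.
log2(157) = 7.2946
ceil(7.2946) = 8
height (edges) = 8

8


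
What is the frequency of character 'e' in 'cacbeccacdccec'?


Scanning 'cacbeccacdccec' for 'e':
  Position 4: 'e' -> MATCH (count: 1)
  Position 12: 'e' -> MATCH (count: 2)
Total occurrences of 'e': 2

2


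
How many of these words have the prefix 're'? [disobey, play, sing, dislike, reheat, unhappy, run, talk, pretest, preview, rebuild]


Checking each word for prefix 're':
  'disobey' -> no (count: 0)
  'play' -> no (count: 0)
  'sing' -> no (count: 0)
  'dislike' -> no (count: 0)
  'reheat' -> YES, starts with 're' (count: 1)
  'unhappy' -> no (count: 1)
  'run' -> no (count: 1)
  'talk' -> no (count: 1)
  'pretest' -> no (count: 1)
  'preview' -> no (count: 1)
  'rebuild' -> YES, starts with 're' (count: 2)
Total with prefix 're': 2

2


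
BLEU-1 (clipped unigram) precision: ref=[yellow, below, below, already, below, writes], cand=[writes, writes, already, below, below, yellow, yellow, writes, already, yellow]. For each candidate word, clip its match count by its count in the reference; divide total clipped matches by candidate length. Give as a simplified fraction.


Reference word counts: {'already': 1, 'below': 3, 'writes': 1, 'yellow': 1}
Checking each candidate word (with clipping):
  'writes' -> in reference (ref count 1, used 1/1) -> match (matches: 1)
  'writes' -> ref count 1 already used up (1/1) -> clipped, no match (matches: 1)
  'already' -> in reference (ref count 1, used 1/1) -> match (matches: 2)
  'below' -> in reference (ref count 3, used 1/3) -> match (matches: 3)
  'below' -> in reference (ref count 3, used 2/3) -> match (matches: 4)
  'yellow' -> in reference (ref count 1, used 1/1) -> match (matches: 5)
  'yellow' -> ref count 1 already used up (1/1) -> clipped, no match (matches: 5)
  'writes' -> ref count 1 already used up (1/1) -> clipped, no match (matches: 5)
  'already' -> ref count 1 already used up (1/1) -> clipped, no match (matches: 5)
  'yellow' -> ref count 1 already used up (1/1) -> clipped, no match (matches: 5)
Clipped matches: 5, Candidate length: 10
Precision = 5/10 = 1/2

1/2


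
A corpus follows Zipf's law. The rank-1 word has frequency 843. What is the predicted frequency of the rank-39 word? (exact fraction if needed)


Zipf's law: freq(rank) = f1 / rank
f1 = 843, rank = 39
freq = 843 / 39
GCD(843, 39) = 3
Simplified: 281/13

281/13


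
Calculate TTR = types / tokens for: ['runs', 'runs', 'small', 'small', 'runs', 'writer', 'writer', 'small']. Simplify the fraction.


Tokens: 8
Unique types: ('runs', 'small', 'writer') = 3
TTR = 3/8
Already in lowest terms.

3/8


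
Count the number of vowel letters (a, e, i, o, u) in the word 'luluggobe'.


Scanning each character of 'luluggobe':
  Position 1: 'l' -> consonant (running count: 0)
  Position 2: 'u' -> vowel (running count: 1)
  Position 3: 'l' -> consonant (running count: 1)
  Position 4: 'u' -> vowel (running count: 2)
  Position 5: 'g' -> consonant (running count: 2)
  Position 6: 'g' -> consonant (running count: 2)
  Position 7: 'o' -> vowel (running count: 3)
  Position 8: 'b' -> consonant (running count: 3)
  Position 9: 'e' -> vowel (running count: 4)
Total vowels: 4

4


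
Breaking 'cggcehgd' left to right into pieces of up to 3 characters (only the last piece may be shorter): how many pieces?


'cggcehgd' has 8 characters.
Chunking with max size 3:
  Chunk 1: 'cgg' (positions 0-2)
  Chunk 2: 'ceh' (positions 3-5)
  Chunk 3: 'gd' (positions 6-7)
Total chunks: ceil(8 / 3) = 3

3


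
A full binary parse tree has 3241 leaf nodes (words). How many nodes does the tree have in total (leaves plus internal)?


Leaf nodes (terminals): 3241
Internal nodes = n - 1 = 3241 - 1 = 3240
Total = leaves + internal = 3241 + 3240 = 6481

6481


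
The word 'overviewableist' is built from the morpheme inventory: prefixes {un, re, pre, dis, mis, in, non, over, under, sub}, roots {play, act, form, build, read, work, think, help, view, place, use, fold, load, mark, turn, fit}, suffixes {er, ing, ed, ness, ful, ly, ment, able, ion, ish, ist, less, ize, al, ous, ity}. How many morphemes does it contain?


Segmenting 'overviewableist' against the inventory:
  'over' -> prefix (morpheme 1)
  'view' -> root (morpheme 2)
  'able' -> suffix (morpheme 3)
  'ist' -> suffix (morpheme 4)
Total morphemes: 4

4


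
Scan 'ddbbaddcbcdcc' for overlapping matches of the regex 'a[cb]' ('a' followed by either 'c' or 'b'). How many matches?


Pattern: a[cb] means 'a' followed by either 'c' or 'b'.
Scanning 'ddbbaddcbcdcc' position-by-position:
  Pos 0: window 'dd' -> no
  Pos 1: window 'db' -> no
  Pos 2: window 'bb' -> no
  Pos 3: window 'ba' -> no
  Pos 4: window 'ad' -> no
  Pos 5: window 'dd' -> no
  Pos 6: window 'dc' -> no
  Pos 7: window 'cb' -> no
  Pos 8: window 'bc' -> no
  Pos 9: window 'cd' -> no
  Pos 10: window 'dc' -> no
  Pos 11: window 'cc' -> no
  Pos 12: window 'c' -> no
Total matches: 0

0


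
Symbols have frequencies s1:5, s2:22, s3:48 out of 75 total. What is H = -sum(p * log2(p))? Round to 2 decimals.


Computing entropy H = -sum(p_i * log2(p_i)):
  s1: p = 5/75 = 0.0667, -p*log2(p) = 0.2605
  s2: p = 22/75 = 0.2933, -p*log2(p) = 0.5190
  s3: p = 48/75 = 0.6400, -p*log2(p) = 0.4121
H = sum of terms = 1.1916
Rounded to 2 decimals: 1.19

1.19


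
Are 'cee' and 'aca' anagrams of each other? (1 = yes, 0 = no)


Sort characters of 'cee': 'cee'
Sort characters of 'aca': 'aac'
Sorted forms differ -> they are NOT anagrams
Result: 0

0


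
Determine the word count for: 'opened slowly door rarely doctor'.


Counting words by splitting on spaces:
  Word 1: 'opened'
  Word 2: 'slowly'
  Word 3: 'door'
  Word 4: 'rarely'
  Word 5: 'doctor'
Total words: 5

5


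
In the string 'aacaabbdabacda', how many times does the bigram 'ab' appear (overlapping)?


Scanning 'aacaabbdabacda' for bigram 'ab':
  Position 0: 'aa' -> no
  Position 1: 'ac' -> no
  Position 2: 'ca' -> no
  Position 3: 'aa' -> no
  Position 4: 'ab' -> MATCH
  Position 5: 'bb' -> no
  Position 6: 'bd' -> no
  Position 7: 'da' -> no
  Position 8: 'ab' -> MATCH
  Position 9: 'ba' -> no
  Position 10: 'ac' -> no
  Position 11: 'cd' -> no
  Position 12: 'da' -> no
Total matches: 2

2


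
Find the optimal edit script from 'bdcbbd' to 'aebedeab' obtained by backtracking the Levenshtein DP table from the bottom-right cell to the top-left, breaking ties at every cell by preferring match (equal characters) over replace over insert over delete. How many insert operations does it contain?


Edit distance = 6. Backtracking from cell (6, 8) with preference match > replace > insert > delete,
then listing the resulting alignment 'bdcbbd' -> 'aebedeab' left to right:
  Step 1: insert 'a' [insertion #1]
  Step 2: insert 'e' [insertion #2]
  Step 3: keep 'b'
  Step 4: insert 'e' [insertion #3]
  Step 5: keep 'd'
  Step 6: replace c->e
  Step 7: replace b->a
  Step 8: keep 'b'
  Step 9: delete 'd'
Total insertions: 3

3


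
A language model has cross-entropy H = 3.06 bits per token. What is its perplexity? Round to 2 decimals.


Perplexity formula: PP = 2^H
H = 3.06
PP = 2^3.06
Decompose: 2^3.06 = 2^3 * 2^0.06
2^3 = 8, 2^0.06 ~ 1.0424658
PP ~ 8 * 1.0424658 = 8.3397264
Rounded to 2 decimals: 8.34

8.34


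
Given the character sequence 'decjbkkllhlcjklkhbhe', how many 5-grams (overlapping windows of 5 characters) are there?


String 'decjbkkllhlcjklkhbhe' has length L = 20.
Number of overlapping n-grams = L - n + 1
Substituting: 20 - 5 + 1 = 16

16


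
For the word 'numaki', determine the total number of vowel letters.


Scanning each character of 'numaki':
  Position 1: 'n' -> consonant (running count: 0)
  Position 2: 'u' -> vowel (running count: 1)
  Position 3: 'm' -> consonant (running count: 1)
  Position 4: 'a' -> vowel (running count: 2)
  Position 5: 'k' -> consonant (running count: 2)
  Position 6: 'i' -> vowel (running count: 3)
Total vowels: 3

3


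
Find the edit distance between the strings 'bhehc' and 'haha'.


Building DP table for s1='bhehc' (len 5) and s2='haha' (len 4):
       h  a  h  a
    0  1  2  3  4
  b 1  1  2  3  4
  h 2  1  2  2  3
  e 3  2  2  3  3
  h 4  3  3  2  3
  c 5  4  4  3  3
Edit distance = dp[5][4] = 3

3


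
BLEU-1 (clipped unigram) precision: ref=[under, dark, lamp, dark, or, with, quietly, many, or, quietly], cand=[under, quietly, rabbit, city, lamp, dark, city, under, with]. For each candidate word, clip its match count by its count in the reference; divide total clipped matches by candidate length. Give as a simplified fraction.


Reference word counts: {'dark': 2, 'lamp': 1, 'many': 1, 'or': 2, 'quietly': 2, 'under': 1, 'with': 1}
Checking each candidate word (with clipping):
  'under' -> in reference (ref count 1, used 1/1) -> match (matches: 1)
  'quietly' -> in reference (ref count 2, used 1/2) -> match (matches: 2)
  'rabbit' -> not in reference -> no match (matches: 2)
  'city' -> not in reference -> no match (matches: 2)
  'lamp' -> in reference (ref count 1, used 1/1) -> match (matches: 3)
  'dark' -> in reference (ref count 2, used 1/2) -> match (matches: 4)
  'city' -> not in reference -> no match (matches: 4)
  'under' -> ref count 1 already used up (1/1) -> clipped, no match (matches: 4)
  'with' -> in reference (ref count 1, used 1/1) -> match (matches: 5)
Clipped matches: 5, Candidate length: 9
Precision = 5/9

5/9


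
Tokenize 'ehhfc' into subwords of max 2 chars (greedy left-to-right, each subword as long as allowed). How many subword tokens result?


'ehhfc' has 5 characters.
Chunking with max size 2:
  Chunk 1: 'eh' (positions 0-1)
  Chunk 2: 'hf' (positions 2-3)
  Chunk 3: 'c' (positions 4-4)
Total chunks: ceil(5 / 2) = 3

3


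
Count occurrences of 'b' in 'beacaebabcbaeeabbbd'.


Scanning 'beacaebabcbaeeabbbd' for 'b':
  Position 0: 'b' -> MATCH (count: 1)
  Position 6: 'b' -> MATCH (count: 2)
  Position 8: 'b' -> MATCH (count: 3)
  Position 10: 'b' -> MATCH (count: 4)
  Position 15: 'b' -> MATCH (count: 5)
  Position 16: 'b' -> MATCH (count: 6)
  Position 17: 'b' -> MATCH (count: 7)
Total occurrences of 'b': 7

7


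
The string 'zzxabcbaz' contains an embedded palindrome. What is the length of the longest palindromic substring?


Scanning 'zzxabcbaz' for palindromic substrings.
Substring at positions 3-7: 'abcba'.
Check: reverse('abcba') = 'abcba' -> palindrome confirmed.
Neighbouring characters ('x' / 'z') break symmetry, so it cannot extend further.
No longer palindromic substring exists; longest length = 5

5


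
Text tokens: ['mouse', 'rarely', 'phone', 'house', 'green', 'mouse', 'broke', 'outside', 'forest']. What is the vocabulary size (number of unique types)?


Listing all tokens and tracking unique types:
  Token 1: 'mouse' -> NEW (unique so far: 1)
  Token 2: 'rarely' -> NEW (unique so far: 2)
  Token 3: 'phone' -> NEW (unique so far: 3)
  Token 4: 'house' -> NEW (unique so far: 4)
  Token 5: 'green' -> NEW (unique so far: 5)
  Token 6: 'mouse' -> duplicate (unique so far: 5)
  Token 7: 'broke' -> NEW (unique so far: 6)
  Token 8: 'outside' -> NEW (unique so far: 7)
  Token 9: 'forest' -> NEW (unique so far: 8)
Unique types: ('broke', 'forest', 'green', 'house', 'mouse', 'outside', 'phone', 'rarely')
Vocabulary size: 8

8


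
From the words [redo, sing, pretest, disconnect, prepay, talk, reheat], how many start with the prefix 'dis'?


Checking each word for prefix 'dis':
  'redo' -> no (count: 0)
  'sing' -> no (count: 0)
  'pretest' -> no (count: 0)
  'disconnect' -> YES, starts with 'dis' (count: 1)
  'prepay' -> no (count: 1)
  'talk' -> no (count: 1)
  'reheat' -> no (count: 1)
Total with prefix 'dis': 1

1


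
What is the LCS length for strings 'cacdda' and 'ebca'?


DP table for LCS of 'cacdda' and 'ebca':
       e  b  c  a
    0  0  0  0  0
  c 0  0  0  1  1
  a 0  0  0  1  2
  c 0  0  0  1  2
  d 0  0  0  1  2
  d 0  0  0  1  2
  a 0  0  0  1  2
LCS: 'ca'
LCS length = 2

2


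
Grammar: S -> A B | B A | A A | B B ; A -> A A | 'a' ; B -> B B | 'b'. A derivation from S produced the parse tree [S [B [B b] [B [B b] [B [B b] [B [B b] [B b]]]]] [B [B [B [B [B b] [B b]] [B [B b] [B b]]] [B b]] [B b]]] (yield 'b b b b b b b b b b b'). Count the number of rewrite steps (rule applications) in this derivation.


Every bracketed nonterminal node [X ...] in the tree is produced by exactly one rule application.
Reading the tree off as a leftmost derivation:
  Step 1: S  =>  B B   (applied S -> B B)
  Step 2: B B  =>  B B B   (applied B -> B B)
  Step 3: B B B  =>  b B B   (applied B -> b)
  Step 4: b B B  =>  b B B B   (applied B -> B B)
  Step 5: b B B B  =>  b b B B   (applied B -> b)
  Step 6: b b B B  =>  b b B B B   (applied B -> B B)
  Step 7: b b B B B  =>  b b b B B   (applied B -> b)
  Step 8: b b b B B  =>  b b b B B B   (applied B -> B B)
  Step 9: b b b B B B  =>  b b b b B B   (applied B -> b)
  Step 10: b b b b B B  =>  b b b b b B   (applied B -> b)
  Step 11: b b b b b B  =>  b b b b b B B   (applied B -> B B)
  Step 12: b b b b b B B  =>  b b b b b B B B   (applied B -> B B)
  Step 13: b b b b b B B B  =>  b b b b b B B B B   (applied B -> B B)
  Step 14: b b b b b B B B B  =>  b b b b b B B B B B   (applied B -> B B)
  Step 15: b b b b b B B B B B  =>  b b b b b b B B B B   (applied B -> b)
  Step 16: b b b b b b B B B B  =>  b b b b b b b B B B   (applied B -> b)
  Step 17: b b b b b b b B B B  =>  b b b b b b b B B B B   (applied B -> B B)
  Step 18: b b b b b b b B B B B  =>  b b b b b b b b B B B   (applied B -> b)
  Step 19: b b b b b b b b B B B  =>  b b b b b b b b b B B   (applied B -> b)
  Step 20: b b b b b b b b b B B  =>  b b b b b b b b b b B   (applied B -> b)
  Step 21: b b b b b b b b b b B  =>  b b b b b b b b b b b   (applied B -> b)
Final yield: b b b b b b b b b b b
Total rewrite steps: 21

21


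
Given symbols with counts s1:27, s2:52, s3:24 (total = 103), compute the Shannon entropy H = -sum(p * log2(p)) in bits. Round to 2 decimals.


Computing entropy H = -sum(p_i * log2(p_i)):
  s1: p = 27/103 = 0.2621, -p*log2(p) = 0.5063
  s2: p = 52/103 = 0.5049, -p*log2(p) = 0.4978
  s3: p = 24/103 = 0.2330, -p*log2(p) = 0.4897
H = sum of terms = 1.4938
Rounded to 2 decimals: 1.49

1.49


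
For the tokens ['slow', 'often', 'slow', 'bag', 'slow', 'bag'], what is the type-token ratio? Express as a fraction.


Tokens: 6
Unique types: ('bag', 'often', 'slow') = 3
TTR = 3/6
Simplify: divide both by 3 -> 1/2
TTR = 1/2

1/2


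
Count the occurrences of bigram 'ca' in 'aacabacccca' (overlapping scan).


Scanning 'aacabacccca' for bigram 'ca':
  Position 0: 'aa' -> no
  Position 1: 'ac' -> no
  Position 2: 'ca' -> MATCH
  Position 3: 'ab' -> no
  Position 4: 'ba' -> no
  Position 5: 'ac' -> no
  Position 6: 'cc' -> no
  Position 7: 'cc' -> no
  Position 8: 'cc' -> no
  Position 9: 'ca' -> MATCH
Total matches: 2

2


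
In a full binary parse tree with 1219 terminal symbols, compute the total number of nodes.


Leaf nodes (terminals): 1219
Internal nodes = n - 1 = 1219 - 1 = 1218
Total = leaves + internal = 1219 + 1218 = 2437

2437


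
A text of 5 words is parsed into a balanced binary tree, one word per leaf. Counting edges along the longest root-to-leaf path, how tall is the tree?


In a balanced binary tree with n leaves the deepest leaf is ceil(log2(n)) edges below the root.
log2(5) = 2.3219
ceil(2.3219) = 3
height (edges) = 3

3


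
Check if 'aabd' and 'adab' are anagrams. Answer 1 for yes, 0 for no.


Sort characters of 'aabd': 'aabd'
Sort characters of 'adab': 'aabd'
Sorted forms match -> they ARE anagrams
Result: 1

1


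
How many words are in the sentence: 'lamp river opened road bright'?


Counting words by splitting on spaces:
  Word 1: 'lamp'
  Word 2: 'river'
  Word 3: 'opened'
  Word 4: 'road'
  Word 5: 'bright'
Total words: 5

5


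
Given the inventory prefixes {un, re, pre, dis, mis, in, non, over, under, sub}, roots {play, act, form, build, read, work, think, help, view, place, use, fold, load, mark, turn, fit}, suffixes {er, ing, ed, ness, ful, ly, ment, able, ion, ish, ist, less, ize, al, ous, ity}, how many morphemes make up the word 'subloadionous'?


Segmenting 'subloadionous' against the inventory:
  'sub' -> prefix (morpheme 1)
  'load' -> root (morpheme 2)
  'ion' -> suffix (morpheme 3)
  'ous' -> suffix (morpheme 4)
Total morphemes: 4

4


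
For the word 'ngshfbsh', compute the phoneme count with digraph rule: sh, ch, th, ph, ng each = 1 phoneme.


Parsing 'ngshfbsh' greedily, digraphs first:
  'ng' -> digraph (1 consonant phoneme) (phonemes so far: 1)
  'sh' -> digraph (1 consonant phoneme) (phonemes so far: 2)
  'f' -> consonant phoneme (phonemes so far: 3)
  'b' -> consonant phoneme (phonemes so far: 4)
  'sh' -> digraph (1 consonant phoneme) (phonemes so far: 5)
Total phonemes: 5

5


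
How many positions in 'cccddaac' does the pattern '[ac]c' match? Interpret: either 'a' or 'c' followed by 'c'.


Pattern: [ac]c means either 'a' or 'c' followed by 'c'.
Scanning 'cccddaac' position-by-position:
  Pos 0: window 'cc' -> MATCH
  Pos 1: window 'cc' -> MATCH
  Pos 2: window 'cd' -> no
  Pos 3: window 'dd' -> no
  Pos 4: window 'da' -> no
  Pos 5: window 'aa' -> no
  Pos 6: window 'ac' -> MATCH
  Pos 7: window 'c' -> no
Total matches: 3

3


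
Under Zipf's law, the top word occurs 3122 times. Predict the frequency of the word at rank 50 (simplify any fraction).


Zipf's law: freq(rank) = f1 / rank
f1 = 3122, rank = 50
freq = 3122 / 50
GCD(3122, 50) = 2
Simplified: 1561/25

1561/25


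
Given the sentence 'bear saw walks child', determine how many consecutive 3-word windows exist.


Word trigrams from [4] words:
  Trigram 1: (bear saw walks)
  Trigram 2: (saw walks child)
Total word trigrams: 4 - 2 = 2

2


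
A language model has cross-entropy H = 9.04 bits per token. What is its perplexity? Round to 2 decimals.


Perplexity formula: PP = 2^H
H = 9.04
PP = 2^9.04
Decompose: 2^9.04 = 2^9 * 2^0.04
2^9 = 512, 2^0.04 ~ 1.0281138
PP ~ 512 * 1.0281138 = 526.3942656
Rounded to 2 decimals: 526.39

526.39


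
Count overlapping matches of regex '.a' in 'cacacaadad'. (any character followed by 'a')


Pattern: .a means any character followed by 'a'.
Scanning 'cacacaadad' position-by-position:
  Pos 0: window 'ca' -> MATCH
  Pos 1: window 'ac' -> no
  Pos 2: window 'ca' -> MATCH
  Pos 3: window 'ac' -> no
  Pos 4: window 'ca' -> MATCH
  Pos 5: window 'aa' -> MATCH
  Pos 6: window 'ad' -> no
  Pos 7: window 'da' -> MATCH
  Pos 8: window 'ad' -> no
  Pos 9: window 'd' -> no
Total matches: 5

5


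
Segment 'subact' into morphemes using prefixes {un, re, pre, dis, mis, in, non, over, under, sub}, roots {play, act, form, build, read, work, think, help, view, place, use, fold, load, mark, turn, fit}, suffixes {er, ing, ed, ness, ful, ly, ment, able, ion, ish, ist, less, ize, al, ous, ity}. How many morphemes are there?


Segmenting 'subact' against the inventory:
  'sub' -> prefix (morpheme 1)
  'act' -> root (morpheme 2)
Total morphemes: 2

2


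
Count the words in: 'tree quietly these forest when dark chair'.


Counting words by splitting on spaces:
  Word 1: 'tree'
  Word 2: 'quietly'
  Word 3: 'these'
  Word 4: 'forest'
  Word 5: 'when'
  Word 6: 'dark'
  Word 7: 'chair'
Total words: 7

7


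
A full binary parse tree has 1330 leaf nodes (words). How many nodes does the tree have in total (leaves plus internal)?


Leaf nodes (terminals): 1330
Internal nodes = n - 1 = 1330 - 1 = 1329
Total = leaves + internal = 1330 + 1329 = 2659

2659


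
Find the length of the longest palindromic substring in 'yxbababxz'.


Scanning 'yxbababxz' for palindromic substrings.
Substring at positions 1-7: 'xbababx'.
Check: reverse('xbababx') = 'xbababx' -> palindrome confirmed.
Neighbouring characters ('y' / 'z') break symmetry, so it cannot extend further.
No longer palindromic substring exists; longest length = 7

7


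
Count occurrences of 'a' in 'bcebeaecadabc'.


Scanning 'bcebeaecadabc' for 'a':
  Position 5: 'a' -> MATCH (count: 1)
  Position 8: 'a' -> MATCH (count: 2)
  Position 10: 'a' -> MATCH (count: 3)
Total occurrences of 'a': 3

3


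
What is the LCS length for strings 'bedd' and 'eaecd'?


DP table for LCS of 'bedd' and 'eaecd':
       e  a  e  c  d
    0  0  0  0  0  0
  b 0  0  0  0  0  0
  e 0  1  1  1  1  1
  d 0  1  1  1  1  2
  d 0  1  1  1  1  2
LCS: 'ed'
LCS length = 2

2


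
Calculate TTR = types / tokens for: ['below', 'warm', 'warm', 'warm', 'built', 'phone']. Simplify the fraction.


Tokens: 6
Unique types: ('below', 'built', 'phone', 'warm') = 4
TTR = 4/6
Simplify: divide both by 2 -> 2/3
TTR = 2/3

2/3


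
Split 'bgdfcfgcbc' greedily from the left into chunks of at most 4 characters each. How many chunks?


'bgdfcfgcbc' has 10 characters.
Chunking with max size 4:
  Chunk 1: 'bgdf' (positions 0-3)
  Chunk 2: 'cfgc' (positions 4-7)
  Chunk 3: 'bc' (positions 8-9)
Total chunks: ceil(10 / 4) = 3

3


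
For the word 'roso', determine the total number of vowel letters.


Scanning each character of 'roso':
  Position 1: 'r' -> consonant (running count: 0)
  Position 2: 'o' -> vowel (running count: 1)
  Position 3: 's' -> consonant (running count: 1)
  Position 4: 'o' -> vowel (running count: 2)
Total vowels: 2

2


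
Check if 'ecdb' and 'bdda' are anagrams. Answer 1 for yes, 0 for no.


Sort characters of 'ecdb': 'bcde'
Sort characters of 'bdda': 'abdd'
Sorted forms differ -> they are NOT anagrams
Result: 0

0


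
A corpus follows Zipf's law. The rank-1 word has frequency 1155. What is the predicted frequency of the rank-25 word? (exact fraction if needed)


Zipf's law: freq(rank) = f1 / rank
f1 = 1155, rank = 25
freq = 1155 / 25
GCD(1155, 25) = 5
Simplified: 231/5

231/5


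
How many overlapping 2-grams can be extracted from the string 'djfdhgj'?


String 'djfdhgj' has length L = 7.
Number of overlapping n-grams = L - n + 1
Substituting: 7 - 2 + 1 = 6

6


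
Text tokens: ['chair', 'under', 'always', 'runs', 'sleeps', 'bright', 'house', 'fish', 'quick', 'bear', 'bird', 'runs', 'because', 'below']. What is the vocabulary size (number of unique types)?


Listing all tokens and tracking unique types:
  Token 1: 'chair' -> NEW (unique so far: 1)
  Token 2: 'under' -> NEW (unique so far: 2)
  Token 3: 'always' -> NEW (unique so far: 3)
  Token 4: 'runs' -> NEW (unique so far: 4)
  Token 5: 'sleeps' -> NEW (unique so far: 5)
  Token 6: 'bright' -> NEW (unique so far: 6)
  Token 7: 'house' -> NEW (unique so far: 7)
  Token 8: 'fish' -> NEW (unique so far: 8)
  Token 9: 'quick' -> NEW (unique so far: 9)
  Token 10: 'bear' -> NEW (unique so far: 10)
  Token 11: 'bird' -> NEW (unique so far: 11)
  Token 12: 'runs' -> duplicate (unique so far: 11)
  Token 13: 'because' -> NEW (unique so far: 12)
  Token 14: 'below' -> NEW (unique so far: 13)
Unique types: ('always', 'bear', 'because', 'below', 'bird', 'bright', 'chair', 'fish', 'house', 'quick', 'runs', 'sleeps', 'under')
Vocabulary size: 13

13


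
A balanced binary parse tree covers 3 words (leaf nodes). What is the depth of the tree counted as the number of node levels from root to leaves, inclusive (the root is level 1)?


In a balanced binary tree with n leaves the deepest leaf is ceil(log2(n)) edges below the root,
so counting node levels inclusive of root and leaves gives ceil(log2(n)) + 1 levels.
log2(3) = 1.5850
ceil(1.5850) = 2
levels = 2 + 1 = 3

3


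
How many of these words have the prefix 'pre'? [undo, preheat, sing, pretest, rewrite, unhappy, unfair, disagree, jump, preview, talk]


Checking each word for prefix 'pre':
  'undo' -> no (count: 0)
  'preheat' -> YES, starts with 'pre' (count: 1)
  'sing' -> no (count: 1)
  'pretest' -> YES, starts with 'pre' (count: 2)
  'rewrite' -> no (count: 2)
  'unhappy' -> no (count: 2)
  'unfair' -> no (count: 2)
  'disagree' -> no (count: 2)
  'jump' -> no (count: 2)
  'preview' -> YES, starts with 'pre' (count: 3)
  'talk' -> no (count: 3)
Total with prefix 'pre': 3

3


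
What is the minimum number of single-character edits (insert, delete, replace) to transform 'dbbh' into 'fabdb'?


Building DP table for s1='dbbh' (len 4) and s2='fabdb' (len 5):
       f  a  b  d  b
    0  1  2  3  4  5
  d 1  1  2  3  3  4
  b 2  2  2  2  3  3
  b 3  3  3  2  3  3
  h 4  4  4  3  3  4
Edit distance = dp[4][5] = 4

4


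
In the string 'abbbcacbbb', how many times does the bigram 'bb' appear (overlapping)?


Scanning 'abbbcacbbb' for bigram 'bb':
  Position 0: 'ab' -> no
  Position 1: 'bb' -> MATCH
  Position 2: 'bb' -> MATCH
  Position 3: 'bc' -> no
  Position 4: 'ca' -> no
  Position 5: 'ac' -> no
  Position 6: 'cb' -> no
  Position 7: 'bb' -> MATCH
  Position 8: 'bb' -> MATCH
Total matches: 4

4


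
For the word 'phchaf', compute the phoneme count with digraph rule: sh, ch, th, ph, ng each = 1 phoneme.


Parsing 'phchaf' greedily, digraphs first:
  'ph' -> digraph (1 consonant phoneme) (phonemes so far: 1)
  'ch' -> digraph (1 consonant phoneme) (phonemes so far: 2)
  'a' -> vowel phoneme (phonemes so far: 3)
  'f' -> consonant phoneme (phonemes so far: 4)
Total phonemes: 4

4


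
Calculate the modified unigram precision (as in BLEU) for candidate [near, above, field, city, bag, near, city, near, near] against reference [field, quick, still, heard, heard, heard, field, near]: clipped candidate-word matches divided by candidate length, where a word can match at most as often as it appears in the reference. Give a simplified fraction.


Reference word counts: {'field': 2, 'heard': 3, 'near': 1, 'quick': 1, 'still': 1}
Checking each candidate word (with clipping):
  'near' -> in reference (ref count 1, used 1/1) -> match (matches: 1)
  'above' -> not in reference -> no match (matches: 1)
  'field' -> in reference (ref count 2, used 1/2) -> match (matches: 2)
  'city' -> not in reference -> no match (matches: 2)
  'bag' -> not in reference -> no match (matches: 2)
  'near' -> ref count 1 already used up (1/1) -> clipped, no match (matches: 2)
  'city' -> not in reference -> no match (matches: 2)
  'near' -> ref count 1 already used up (1/1) -> clipped, no match (matches: 2)
  'near' -> ref count 1 already used up (1/1) -> clipped, no match (matches: 2)
Clipped matches: 2, Candidate length: 9
Precision = 2/9

2/9


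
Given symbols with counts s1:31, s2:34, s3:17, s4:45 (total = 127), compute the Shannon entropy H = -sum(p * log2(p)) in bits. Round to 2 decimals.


Computing entropy H = -sum(p_i * log2(p_i)):
  s1: p = 31/127 = 0.2441, -p*log2(p) = 0.4966
  s2: p = 34/127 = 0.2677, -p*log2(p) = 0.5090
  s3: p = 17/127 = 0.1339, -p*log2(p) = 0.3884
  s4: p = 45/127 = 0.3543, -p*log2(p) = 0.5304
H = sum of terms = 1.9244
Rounded to 2 decimals: 1.92

1.92


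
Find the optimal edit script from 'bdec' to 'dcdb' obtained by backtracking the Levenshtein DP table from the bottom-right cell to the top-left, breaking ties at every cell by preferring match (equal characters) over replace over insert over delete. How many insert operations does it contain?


Edit distance = 4. Backtracking from cell (4, 4) with preference match > replace > insert > delete,
then listing the resulting alignment 'bdec' -> 'dcdb' left to right:
  Step 1: replace b->d
  Step 2: replace d->c
  Step 3: replace e->d
  Step 4: replace c->b
Total insertions: 0

0


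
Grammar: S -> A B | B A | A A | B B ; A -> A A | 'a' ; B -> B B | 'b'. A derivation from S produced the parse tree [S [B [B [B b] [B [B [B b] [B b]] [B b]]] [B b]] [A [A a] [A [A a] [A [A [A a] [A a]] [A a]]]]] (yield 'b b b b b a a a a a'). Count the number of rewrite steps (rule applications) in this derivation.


Every bracketed nonterminal node [X ...] in the tree is produced by exactly one rule application.
Reading the tree off as a leftmost derivation:
  Step 1: S  =>  B A   (applied S -> B A)
  Step 2: B A  =>  B B A   (applied B -> B B)
  Step 3: B B A  =>  B B B A   (applied B -> B B)
  Step 4: B B B A  =>  b B B A   (applied B -> b)
  Step 5: b B B A  =>  b B B B A   (applied B -> B B)
  Step 6: b B B B A  =>  b B B B B A   (applied B -> B B)
  Step 7: b B B B B A  =>  b b B B B A   (applied B -> b)
  Step 8: b b B B B A  =>  b b b B B A   (applied B -> b)
  Step 9: b b b B B A  =>  b b b b B A   (applied B -> b)
  Step 10: b b b b B A  =>  b b b b b A   (applied B -> b)
  Step 11: b b b b b A  =>  b b b b b A A   (applied A -> A A)
  Step 12: b b b b b A A  =>  b b b b b a A   (applied A -> a)
  Step 13: b b b b b a A  =>  b b b b b a A A   (applied A -> A A)
  Step 14: b b b b b a A A  =>  b b b b b a a A   (applied A -> a)
  Step 15: b b b b b a a A  =>  b b b b b a a A A   (applied A -> A A)
  Step 16: b b b b b a a A A  =>  b b b b b a a A A A   (applied A -> A A)
  Step 17: b b b b b a a A A A  =>  b b b b b a a a A A   (applied A -> a)
  Step 18: b b b b b a a a A A  =>  b b b b b a a a a A   (applied A -> a)
  Step 19: b b b b b a a a a A  =>  b b b b b a a a a a   (applied A -> a)
Final yield: b b b b b a a a a a
Total rewrite steps: 19

19


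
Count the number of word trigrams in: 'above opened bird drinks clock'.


Word trigrams from [5] words:
  Trigram 1: (above opened bird)
  Trigram 2: (opened bird drinks)
  Trigram 3: (bird drinks clock)
Total word trigrams: 5 - 2 = 3

3


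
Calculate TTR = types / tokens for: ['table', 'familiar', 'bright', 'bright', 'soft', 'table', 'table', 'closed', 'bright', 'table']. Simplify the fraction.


Tokens: 10
Unique types: ('bright', 'closed', 'familiar', 'soft', 'table') = 5
TTR = 5/10
Simplify: divide both by 5 -> 1/2
TTR = 1/2

1/2


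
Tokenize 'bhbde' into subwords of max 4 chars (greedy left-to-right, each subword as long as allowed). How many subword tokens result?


'bhbde' has 5 characters.
Chunking with max size 4:
  Chunk 1: 'bhbd' (positions 0-3)
  Chunk 2: 'e' (positions 4-4)
Total chunks: ceil(5 / 4) = 2

2


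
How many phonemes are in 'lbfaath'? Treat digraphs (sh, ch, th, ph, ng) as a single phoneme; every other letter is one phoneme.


Parsing 'lbfaath' greedily, digraphs first:
  'l' -> consonant phoneme (phonemes so far: 1)
  'b' -> consonant phoneme (phonemes so far: 2)
  'f' -> consonant phoneme (phonemes so far: 3)
  'a' -> vowel phoneme (phonemes so far: 4)
  'a' -> vowel phoneme (phonemes so far: 5)
  'th' -> digraph (1 consonant phoneme) (phonemes so far: 6)
Total phonemes: 6

6


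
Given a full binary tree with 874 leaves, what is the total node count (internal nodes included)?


Leaf nodes (terminals): 874
Internal nodes = n - 1 = 874 - 1 = 873
Total = leaves + internal = 874 + 873 = 1747

1747


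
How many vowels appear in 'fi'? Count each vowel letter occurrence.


Scanning each character of 'fi':
  Position 1: 'f' -> consonant (running count: 0)
  Position 2: 'i' -> vowel (running count: 1)
Total vowels: 1

1


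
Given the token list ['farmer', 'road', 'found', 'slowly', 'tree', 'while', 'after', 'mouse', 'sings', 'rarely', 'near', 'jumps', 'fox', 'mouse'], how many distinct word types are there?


Listing all tokens and tracking unique types:
  Token 1: 'farmer' -> NEW (unique so far: 1)
  Token 2: 'road' -> NEW (unique so far: 2)
  Token 3: 'found' -> NEW (unique so far: 3)
  Token 4: 'slowly' -> NEW (unique so far: 4)
  Token 5: 'tree' -> NEW (unique so far: 5)
  Token 6: 'while' -> NEW (unique so far: 6)
  Token 7: 'after' -> NEW (unique so far: 7)
  Token 8: 'mouse' -> NEW (unique so far: 8)
  Token 9: 'sings' -> NEW (unique so far: 9)
  Token 10: 'rarely' -> NEW (unique so far: 10)
  Token 11: 'near' -> NEW (unique so far: 11)
  Token 12: 'jumps' -> NEW (unique so far: 12)
  Token 13: 'fox' -> NEW (unique so far: 13)
  Token 14: 'mouse' -> duplicate (unique so far: 13)
Unique types: ('after', 'farmer', 'found', 'fox', 'jumps', 'mouse', 'near', 'rarely', 'road', 'sings', 'slowly', 'tree', 'while')
Vocabulary size: 13

13


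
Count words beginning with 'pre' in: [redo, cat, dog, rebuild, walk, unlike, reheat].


Checking each word for prefix 'pre':
  'redo' -> no (count: 0)
  'cat' -> no (count: 0)
  'dog' -> no (count: 0)
  'rebuild' -> no (count: 0)
  'walk' -> no (count: 0)
  'unlike' -> no (count: 0)
  'reheat' -> no (count: 0)
Total with prefix 'pre': 0

0


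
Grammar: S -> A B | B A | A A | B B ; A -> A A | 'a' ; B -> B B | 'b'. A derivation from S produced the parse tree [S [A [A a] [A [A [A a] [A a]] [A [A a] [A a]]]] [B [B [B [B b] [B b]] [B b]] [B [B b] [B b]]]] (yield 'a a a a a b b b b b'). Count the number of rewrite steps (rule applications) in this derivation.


Every bracketed nonterminal node [X ...] in the tree is produced by exactly one rule application.
Reading the tree off as a leftmost derivation:
  Step 1: S  =>  A B   (applied S -> A B)
  Step 2: A B  =>  A A B   (applied A -> A A)
  Step 3: A A B  =>  a A B   (applied A -> a)
  Step 4: a A B  =>  a A A B   (applied A -> A A)
  Step 5: a A A B  =>  a A A A B   (applied A -> A A)
  Step 6: a A A A B  =>  a a A A B   (applied A -> a)
  Step 7: a a A A B  =>  a a a A B   (applied A -> a)
  Step 8: a a a A B  =>  a a a A A B   (applied A -> A A)
  Step 9: a a a A A B  =>  a a a a A B   (applied A -> a)
  Step 10: a a a a A B  =>  a a a a a B   (applied A -> a)
  Step 11: a a a a a B  =>  a a a a a B B   (applied B -> B B)
  Step 12: a a a a a B B  =>  a a a a a B B B   (applied B -> B B)
  Step 13: a a a a a B B B  =>  a a a a a B B B B   (applied B -> B B)
  Step 14: a a a a a B B B B  =>  a a a a a b B B B   (applied B -> b)
  Step 15: a a a a a b B B B  =>  a a a a a b b B B   (applied B -> b)
  Step 16: a a a a a b b B B  =>  a a a a a b b b B   (applied B -> b)
  Step 17: a a a a a b b b B  =>  a a a a a b b b B B   (applied B -> B B)
  Step 18: a a a a a b b b B B  =>  a a a a a b b b b B   (applied B -> b)
  Step 19: a a a a a b b b b B  =>  a a a a a b b b b b   (applied B -> b)
Final yield: a a a a a b b b b b
Total rewrite steps: 19

19


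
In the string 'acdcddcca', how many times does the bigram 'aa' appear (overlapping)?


Scanning 'acdcddcca' for bigram 'aa':
  Position 0: 'ac' -> no
  Position 1: 'cd' -> no
  Position 2: 'dc' -> no
  Position 3: 'cd' -> no
  Position 4: 'dd' -> no
  Position 5: 'dc' -> no
  Position 6: 'cc' -> no
  Position 7: 'ca' -> no
Total matches: 0

0


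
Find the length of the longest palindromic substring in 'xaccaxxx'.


Scanning 'xaccaxxx' for palindromic substrings.
Substring at positions 0-5: 'xaccax'.
Check: reverse('xaccax') = 'xaccax' -> palindrome confirmed.
Neighbouring characters ('-' / 'x') break symmetry, so it cannot extend further.
No longer palindromic substring exists; longest length = 6

6


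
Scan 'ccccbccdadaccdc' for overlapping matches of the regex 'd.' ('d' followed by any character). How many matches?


Pattern: d. means 'd' followed by any character.
Scanning 'ccccbccdadaccdc' position-by-position:
  Pos 0: window 'cc' -> no
  Pos 1: window 'cc' -> no
  Pos 2: window 'cc' -> no
  Pos 3: window 'cb' -> no
  Pos 4: window 'bc' -> no
  Pos 5: window 'cc' -> no
  Pos 6: window 'cd' -> no
  Pos 7: window 'da' -> MATCH
  Pos 8: window 'ad' -> no
  Pos 9: window 'da' -> MATCH
  Pos 10: window 'ac' -> no
  Pos 11: window 'cc' -> no
  Pos 12: window 'cd' -> no
  Pos 13: window 'dc' -> MATCH
  Pos 14: window 'c' -> no
Total matches: 3

3
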